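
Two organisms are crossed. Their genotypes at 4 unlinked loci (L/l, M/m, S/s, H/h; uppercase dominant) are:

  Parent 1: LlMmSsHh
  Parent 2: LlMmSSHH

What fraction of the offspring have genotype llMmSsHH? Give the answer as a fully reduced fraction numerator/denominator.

P(llMmSsHH) = 1/32

LlMmSsHh gametes: LMSH×1, LMSh×1, LMsH×1, LMsh×1, LmSH×1, LmSh×1, LmsH×1, Lmsh×1, lMSH×1, lMSh×1, lMsH×1, lMsh×1, lmSH×1, lmSh×1, lmsH×1, lmsh×1
LlMmSSHH gametes: LMSH×4, LmSH×4, lMSH×4, lmSH×4
LlMmSsHh×LlMmSSHH grid (16·16=256): LLMMSSHH=4 LLMMSSHh=4 LLMMSsHH=4 LLMMSsHh=4 LLMmSSHH=8 LLMmSSHh=8 LLMmSsHH=8 LLMmSsHh=8 LLmmSSHH=4 LLmmSSHh=4 LLmmSsHH=4 LLmmSsHh=4 LlMMSSHH=8 LlMMSSHh=8 LlMMSsHH=8 LlMMSsHh=8 LlMmSSHH=16 LlMmSSHh=16 LlMmSsHH=16 LlMmSsHh=16 LlmmSSHH=8 LlmmSSHh=8 LlmmSsHH=8 LlmmSsHh=8 llMMSSHH=4 llMMSSHh=4 llMMSsHH=4 llMMSsHh=4 llMmSSHH=8 llMmSSHh=8 llMmSsHH=8 llMmSsHh=8 llmmSSHH=4 llmmSSHh=4 llmmSsHH=4 llmmSsHh=4
llMmSsHH hits 8/256; gcd=8; 8÷8/256÷8 = 1/32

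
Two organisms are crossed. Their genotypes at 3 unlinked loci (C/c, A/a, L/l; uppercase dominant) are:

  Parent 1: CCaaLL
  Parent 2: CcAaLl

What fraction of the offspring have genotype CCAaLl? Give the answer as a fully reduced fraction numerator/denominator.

CCaaLL gametes: CaL×8
CcAaLl gametes: CAL×1, CAl×1, CaL×1, Cal×1, cAL×1, cAl×1, caL×1, cal×1
CCaaLL×CcAaLl grid (8·8=64): CCAaLL=8 CCAaLl=8 CCaaLL=8 CCaaLl=8 CcAaLL=8 CcAaLl=8 CcaaLL=8 CcaaLl=8
CCAaLl hits 8/64; gcd=8; 8÷8/64÷8 = 1/8

P(CCAaLl) = 1/8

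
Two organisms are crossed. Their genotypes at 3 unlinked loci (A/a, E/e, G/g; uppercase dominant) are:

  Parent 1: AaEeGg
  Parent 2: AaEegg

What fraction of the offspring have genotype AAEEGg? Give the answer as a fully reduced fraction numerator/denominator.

P(AAEEGg) = 1/32

AaEeGg gametes: AEG×1, AEg×1, AeG×1, Aeg×1, aEG×1, aEg×1, aeG×1, aeg×1
AaEegg gametes: AEg×2, Aeg×2, aEg×2, aeg×2
AaEeGg×AaEegg grid (8·8=64): AAEEGg=2 AAEEgg=2 AAEeGg=4 AAEegg=4 AAeeGg=2 AAeegg=2 AaEEGg=4 AaEEgg=4 AaEeGg=8 AaEegg=8 AaeeGg=4 Aaeegg=4 aaEEGg=2 aaEEgg=2 aaEeGg=4 aaEegg=4 aaeeGg=2 aaeegg=2
AAEEGg hits 2/64; gcd=2; 2÷2/64÷2 = 1/32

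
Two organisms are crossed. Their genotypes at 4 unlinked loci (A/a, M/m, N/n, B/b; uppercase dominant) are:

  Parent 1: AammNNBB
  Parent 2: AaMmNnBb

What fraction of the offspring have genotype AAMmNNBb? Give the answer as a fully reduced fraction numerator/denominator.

P(AAMmNNBb) = 1/32

AammNNBB gametes: AmNB×8, amNB×8
AaMmNnBb gametes: AMNB×1, AMNb×1, AMnB×1, AMnb×1, AmNB×1, AmNb×1, AmnB×1, Amnb×1, aMNB×1, aMNb×1, aMnB×1, aMnb×1, amNB×1, amNb×1, amnB×1, amnb×1
AammNNBB×AaMmNnBb grid (16·16=256): AAMmNNBB=8 AAMmNNBb=8 AAMmNnBB=8 AAMmNnBb=8 AAmmNNBB=8 AAmmNNBb=8 AAmmNnBB=8 AAmmNnBb=8 AaMmNNBB=16 AaMmNNBb=16 AaMmNnBB=16 AaMmNnBb=16 AammNNBB=16 AammNNBb=16 AammNnBB=16 AammNnBb=16 aaMmNNBB=8 aaMmNNBb=8 aaMmNnBB=8 aaMmNnBb=8 aammNNBB=8 aammNNBb=8 aammNnBB=8 aammNnBb=8
AAMmNNBb hits 8/256; gcd=8; 8÷8/256÷8 = 1/32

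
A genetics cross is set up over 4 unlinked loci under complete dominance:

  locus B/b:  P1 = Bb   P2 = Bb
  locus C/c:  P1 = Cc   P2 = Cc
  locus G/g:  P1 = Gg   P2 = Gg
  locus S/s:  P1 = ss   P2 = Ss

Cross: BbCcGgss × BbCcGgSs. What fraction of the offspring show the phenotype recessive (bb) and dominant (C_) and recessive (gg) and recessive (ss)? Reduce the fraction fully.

BbCcGgss gametes: BCGs×2, BCgs×2, BcGs×2, Bcgs×2, bCGs×2, bCgs×2, bcGs×2, bcgs×2
BbCcGgSs gametes: BCGS×1, BCGs×1, BCgS×1, BCgs×1, BcGS×1, BcGs×1, BcgS×1, Bcgs×1, bCGS×1, bCGs×1, bCgS×1, bCgs×1, bcGS×1, bcGs×1, bcgS×1, bcgs×1
BbCcGgss×BbCcGgSs grid (16·16=256): BBCCGGSs=2 BBCCGGss=2 BBCCGgSs=4 BBCCGgss=4 BBCCggSs=2 BBCCggss=2 BBCcGGSs=4 BBCcGGss=4 BBCcGgSs=8 BBCcGgss=8 BBCcggSs=4 BBCcggss=4 BBccGGSs=2 BBccGGss=2 BBccGgSs=4 BBccGgss=4 BBccggSs=2 BBccggss=2 BbCCGGSs=4 BbCCGGss=4 BbCCGgSs=8 BbCCGgss=8 BbCCggSs=4 BbCCggss=4 BbCcGGSs=8 BbCcGGss=8 BbCcGgSs=16 BbCcGgss=16 BbCcggSs=8 BbCcggss=8 BbccGGSs=4 BbccGGss=4 BbccGgSs=8 BbccGgss=8 BbccggSs=4 Bbccggss=4 bbCCGGSs=2 bbCCGGss=2 bbCCGgSs=4 bbCCGgss=4 bbCCggSs=2 bbCCggss=2 bbCcGGSs=4 bbCcGGss=4 bbCcGgSs=8 bbCcGgss=8 bbCcggSs=4 bbCcggss=4 bbccGGSs=2 bbccGGss=2 bbccGgSs=4 bbccGgss=4 bbccggSs=2 bbccggss=2
bb C_ gg ss hits 6/256; gcd=2; 6÷2/256÷2 = 3/128

P(bb C_ gg ss) = 3/128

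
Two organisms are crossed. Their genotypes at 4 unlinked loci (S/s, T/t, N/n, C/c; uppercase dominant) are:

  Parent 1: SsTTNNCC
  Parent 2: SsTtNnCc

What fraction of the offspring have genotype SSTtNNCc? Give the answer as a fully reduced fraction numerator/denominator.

P(SSTtNNCc) = 1/32

SsTTNNCC gametes: STNC×8, sTNC×8
SsTtNnCc gametes: STNC×1, STNc×1, STnC×1, STnc×1, StNC×1, StNc×1, StnC×1, Stnc×1, sTNC×1, sTNc×1, sTnC×1, sTnc×1, stNC×1, stNc×1, stnC×1, stnc×1
SsTTNNCC×SsTtNnCc grid (16·16=256): SSTTNNCC=8 SSTTNNCc=8 SSTTNnCC=8 SSTTNnCc=8 SSTtNNCC=8 SSTtNNCc=8 SSTtNnCC=8 SSTtNnCc=8 SsTTNNCC=16 SsTTNNCc=16 SsTTNnCC=16 SsTTNnCc=16 SsTtNNCC=16 SsTtNNCc=16 SsTtNnCC=16 SsTtNnCc=16 ssTTNNCC=8 ssTTNNCc=8 ssTTNnCC=8 ssTTNnCc=8 ssTtNNCC=8 ssTtNNCc=8 ssTtNnCC=8 ssTtNnCc=8
SSTtNNCc hits 8/256; gcd=8; 8÷8/256÷8 = 1/32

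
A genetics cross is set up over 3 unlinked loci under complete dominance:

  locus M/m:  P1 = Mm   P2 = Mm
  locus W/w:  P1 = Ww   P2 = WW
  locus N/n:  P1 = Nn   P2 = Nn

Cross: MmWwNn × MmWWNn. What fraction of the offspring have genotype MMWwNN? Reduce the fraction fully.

MmWwNn gametes: MWN×1, MWn×1, MwN×1, Mwn×1, mWN×1, mWn×1, mwN×1, mwn×1
MmWWNn gametes: MWN×2, MWn×2, mWN×2, mWn×2
MmWwNn×MmWWNn grid (8·8=64): MMWWNN=2 MMWWNn=4 MMWWnn=2 MMWwNN=2 MMWwNn=4 MMWwnn=2 MmWWNN=4 MmWWNn=8 MmWWnn=4 MmWwNN=4 MmWwNn=8 MmWwnn=4 mmWWNN=2 mmWWNn=4 mmWWnn=2 mmWwNN=2 mmWwNn=4 mmWwnn=2
MMWwNN hits 2/64; gcd=2; 2÷2/64÷2 = 1/32

P(MMWwNN) = 1/32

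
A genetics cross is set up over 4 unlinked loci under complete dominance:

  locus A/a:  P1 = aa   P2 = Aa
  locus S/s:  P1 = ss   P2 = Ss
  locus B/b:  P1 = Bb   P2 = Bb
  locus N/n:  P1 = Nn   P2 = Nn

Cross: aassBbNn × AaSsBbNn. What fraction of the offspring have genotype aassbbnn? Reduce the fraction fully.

P(aassbbnn) = 1/64

aassBbNn gametes: asBN×4, asBn×4, asbN×4, asbn×4
AaSsBbNn gametes: ASBN×1, ASBn×1, ASbN×1, ASbn×1, AsBN×1, AsBn×1, AsbN×1, Asbn×1, aSBN×1, aSBn×1, aSbN×1, aSbn×1, asBN×1, asBn×1, asbN×1, asbn×1
aassBbNn×AaSsBbNn grid (16·16=256): AaSsBBNN=4 AaSsBBNn=8 AaSsBBnn=4 AaSsBbNN=8 AaSsBbNn=16 AaSsBbnn=8 AaSsbbNN=4 AaSsbbNn=8 AaSsbbnn=4 AassBBNN=4 AassBBNn=8 AassBBnn=4 AassBbNN=8 AassBbNn=16 AassBbnn=8 AassbbNN=4 AassbbNn=8 Aassbbnn=4 aaSsBBNN=4 aaSsBBNn=8 aaSsBBnn=4 aaSsBbNN=8 aaSsBbNn=16 aaSsBbnn=8 aaSsbbNN=4 aaSsbbNn=8 aaSsbbnn=4 aassBBNN=4 aassBBNn=8 aassBBnn=4 aassBbNN=8 aassBbNn=16 aassBbnn=8 aassbbNN=4 aassbbNn=8 aassbbnn=4
aassbbnn hits 4/256; gcd=4; 4÷4/256÷4 = 1/64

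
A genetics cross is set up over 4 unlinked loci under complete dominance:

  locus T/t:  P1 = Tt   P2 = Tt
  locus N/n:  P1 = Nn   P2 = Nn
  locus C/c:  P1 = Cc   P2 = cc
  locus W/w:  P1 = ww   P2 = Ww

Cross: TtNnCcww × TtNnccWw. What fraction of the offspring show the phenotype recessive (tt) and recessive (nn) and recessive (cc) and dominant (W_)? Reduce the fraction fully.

TtNnCcww gametes: TNCw×2, TNcw×2, TnCw×2, Tncw×2, tNCw×2, tNcw×2, tnCw×2, tncw×2
TtNnccWw gametes: TNcW×2, TNcw×2, TncW×2, Tncw×2, tNcW×2, tNcw×2, tncW×2, tncw×2
TtNnCcww×TtNnccWw grid (16·16=256): TTNNCcWw=4 TTNNCcww=4 TTNNccWw=4 TTNNccww=4 TTNnCcWw=8 TTNnCcww=8 TTNnccWw=8 TTNnccww=8 TTnnCcWw=4 TTnnCcww=4 TTnnccWw=4 TTnnccww=4 TtNNCcWw=8 TtNNCcww=8 TtNNccWw=8 TtNNccww=8 TtNnCcWw=16 TtNnCcww=16 TtNnccWw=16 TtNnccww=16 TtnnCcWw=8 TtnnCcww=8 TtnnccWw=8 Ttnnccww=8 ttNNCcWw=4 ttNNCcww=4 ttNNccWw=4 ttNNccww=4 ttNnCcWw=8 ttNnCcww=8 ttNnccWw=8 ttNnccww=8 ttnnCcWw=4 ttnnCcww=4 ttnnccWw=4 ttnnccww=4
tt nn cc W_ hits 4/256; gcd=4; 4÷4/256÷4 = 1/64

P(tt nn cc W_) = 1/64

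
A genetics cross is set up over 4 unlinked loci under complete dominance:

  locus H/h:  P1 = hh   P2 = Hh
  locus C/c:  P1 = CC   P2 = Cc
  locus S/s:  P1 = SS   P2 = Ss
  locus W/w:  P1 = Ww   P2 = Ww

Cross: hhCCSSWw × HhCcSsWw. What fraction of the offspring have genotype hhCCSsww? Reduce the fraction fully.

P(hhCCSsww) = 1/32

hhCCSSWw gametes: hCSW×8, hCSw×8
HhCcSsWw gametes: HCSW×1, HCSw×1, HCsW×1, HCsw×1, HcSW×1, HcSw×1, HcsW×1, Hcsw×1, hCSW×1, hCSw×1, hCsW×1, hCsw×1, hcSW×1, hcSw×1, hcsW×1, hcsw×1
hhCCSSWw×HhCcSsWw grid (16·16=256): HhCCSSWW=8 HhCCSSWw=16 HhCCSSww=8 HhCCSsWW=8 HhCCSsWw=16 HhCCSsww=8 HhCcSSWW=8 HhCcSSWw=16 HhCcSSww=8 HhCcSsWW=8 HhCcSsWw=16 HhCcSsww=8 hhCCSSWW=8 hhCCSSWw=16 hhCCSSww=8 hhCCSsWW=8 hhCCSsWw=16 hhCCSsww=8 hhCcSSWW=8 hhCcSSWw=16 hhCcSSww=8 hhCcSsWW=8 hhCcSsWw=16 hhCcSsww=8
hhCCSsww hits 8/256; gcd=8; 8÷8/256÷8 = 1/32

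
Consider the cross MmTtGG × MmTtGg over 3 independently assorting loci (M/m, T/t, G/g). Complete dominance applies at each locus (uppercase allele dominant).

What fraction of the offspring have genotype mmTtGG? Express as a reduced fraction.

P(mmTtGG) = 1/16

MmTtGG gametes: MTG×2, MtG×2, mTG×2, mtG×2
MmTtGg gametes: MTG×1, MTg×1, MtG×1, Mtg×1, mTG×1, mTg×1, mtG×1, mtg×1
MmTtGG×MmTtGg grid (8·8=64): MMTTGG=2 MMTTGg=2 MMTtGG=4 MMTtGg=4 MMttGG=2 MMttGg=2 MmTTGG=4 MmTTGg=4 MmTtGG=8 MmTtGg=8 MmttGG=4 MmttGg=4 mmTTGG=2 mmTTGg=2 mmTtGG=4 mmTtGg=4 mmttGG=2 mmttGg=2
mmTtGG hits 4/64; gcd=4; 4÷4/64÷4 = 1/16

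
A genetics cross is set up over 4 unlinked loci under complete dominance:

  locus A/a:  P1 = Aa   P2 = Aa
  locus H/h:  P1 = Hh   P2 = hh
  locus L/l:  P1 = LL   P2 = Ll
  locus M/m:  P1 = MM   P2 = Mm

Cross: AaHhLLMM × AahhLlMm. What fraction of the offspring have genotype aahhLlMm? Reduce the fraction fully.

AaHhLLMM gametes: AHLM×4, AhLM×4, aHLM×4, ahLM×4
AahhLlMm gametes: AhLM×2, AhLm×2, AhlM×2, Ahlm×2, ahLM×2, ahLm×2, ahlM×2, ahlm×2
AaHhLLMM×AahhLlMm grid (16·16=256): AAHhLLMM=8 AAHhLLMm=8 AAHhLlMM=8 AAHhLlMm=8 AAhhLLMM=8 AAhhLLMm=8 AAhhLlMM=8 AAhhLlMm=8 AaHhLLMM=16 AaHhLLMm=16 AaHhLlMM=16 AaHhLlMm=16 AahhLLMM=16 AahhLLMm=16 AahhLlMM=16 AahhLlMm=16 aaHhLLMM=8 aaHhLLMm=8 aaHhLlMM=8 aaHhLlMm=8 aahhLLMM=8 aahhLLMm=8 aahhLlMM=8 aahhLlMm=8
aahhLlMm hits 8/256; gcd=8; 8÷8/256÷8 = 1/32

P(aahhLlMm) = 1/32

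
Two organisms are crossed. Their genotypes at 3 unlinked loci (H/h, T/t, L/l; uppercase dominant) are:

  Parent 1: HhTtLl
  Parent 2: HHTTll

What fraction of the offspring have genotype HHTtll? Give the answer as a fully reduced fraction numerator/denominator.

HhTtLl gametes: HTL×1, HTl×1, HtL×1, Htl×1, hTL×1, hTl×1, htL×1, htl×1
HHTTll gametes: HTl×8
HhTtLl×HHTTll grid (8·8=64): HHTTLl=8 HHTTll=8 HHTtLl=8 HHTtll=8 HhTTLl=8 HhTTll=8 HhTtLl=8 HhTtll=8
HHTtll hits 8/64; gcd=8; 8÷8/64÷8 = 1/8

P(HHTtll) = 1/8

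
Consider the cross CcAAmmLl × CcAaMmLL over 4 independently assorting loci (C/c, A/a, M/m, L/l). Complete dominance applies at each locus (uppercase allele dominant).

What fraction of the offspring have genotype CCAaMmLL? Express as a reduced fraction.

CcAAmmLl gametes: CAmL×4, CAml×4, cAmL×4, cAml×4
CcAaMmLL gametes: CAML×2, CAmL×2, CaML×2, CamL×2, cAML×2, cAmL×2, caML×2, camL×2
CcAAmmLl×CcAaMmLL grid (16·16=256): CCAAMmLL=8 CCAAMmLl=8 CCAAmmLL=8 CCAAmmLl=8 CCAaMmLL=8 CCAaMmLl=8 CCAammLL=8 CCAammLl=8 CcAAMmLL=16 CcAAMmLl=16 CcAAmmLL=16 CcAAmmLl=16 CcAaMmLL=16 CcAaMmLl=16 CcAammLL=16 CcAammLl=16 ccAAMmLL=8 ccAAMmLl=8 ccAAmmLL=8 ccAAmmLl=8 ccAaMmLL=8 ccAaMmLl=8 ccAammLL=8 ccAammLl=8
CCAaMmLL hits 8/256; gcd=8; 8÷8/256÷8 = 1/32

P(CCAaMmLL) = 1/32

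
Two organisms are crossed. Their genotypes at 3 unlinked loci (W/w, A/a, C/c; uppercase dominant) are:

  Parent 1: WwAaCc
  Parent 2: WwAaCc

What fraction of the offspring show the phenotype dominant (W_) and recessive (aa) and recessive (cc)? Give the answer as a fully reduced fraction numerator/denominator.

WwAaCc gametes: WAC×1, WAc×1, WaC×1, Wac×1, wAC×1, wAc×1, waC×1, wac×1
WwAaCc gametes: WAC×1, WAc×1, WaC×1, Wac×1, wAC×1, wAc×1, waC×1, wac×1
WwAaCc×WwAaCc grid (8·8=64): WWAACC=1 WWAACc=2 WWAAcc=1 WWAaCC=2 WWAaCc=4 WWAacc=2 WWaaCC=1 WWaaCc=2 WWaacc=1 WwAACC=2 WwAACc=4 WwAAcc=2 WwAaCC=4 WwAaCc=8 WwAacc=4 WwaaCC=2 WwaaCc=4 Wwaacc=2 wwAACC=1 wwAACc=2 wwAAcc=1 wwAaCC=2 wwAaCc=4 wwAacc=2 wwaaCC=1 wwaaCc=2 wwaacc=1
W_ aa cc hits 3/64; gcd=1; 3÷1/64÷1 = 3/64

P(W_ aa cc) = 3/64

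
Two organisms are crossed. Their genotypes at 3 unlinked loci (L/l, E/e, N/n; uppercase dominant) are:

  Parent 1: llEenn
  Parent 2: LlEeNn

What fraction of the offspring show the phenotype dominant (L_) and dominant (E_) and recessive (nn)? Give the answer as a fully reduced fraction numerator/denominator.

P(L_ E_ nn) = 3/16

llEenn gametes: lEn×4, len×4
LlEeNn gametes: LEN×1, LEn×1, LeN×1, Len×1, lEN×1, lEn×1, leN×1, len×1
llEenn×LlEeNn grid (8·8=64): LlEENn=4 LlEEnn=4 LlEeNn=8 LlEenn=8 LleeNn=4 Lleenn=4 llEENn=4 llEEnn=4 llEeNn=8 llEenn=8 lleeNn=4 lleenn=4
L_ E_ nn hits 12/64; gcd=4; 12÷4/64÷4 = 3/16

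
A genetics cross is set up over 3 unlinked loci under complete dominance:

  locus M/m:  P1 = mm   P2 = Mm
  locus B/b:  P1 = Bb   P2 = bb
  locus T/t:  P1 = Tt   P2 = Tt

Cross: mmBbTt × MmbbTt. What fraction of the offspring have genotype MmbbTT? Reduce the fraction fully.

mmBbTt gametes: mBT×2, mBt×2, mbT×2, mbt×2
MmbbTt gametes: MbT×2, Mbt×2, mbT×2, mbt×2
mmBbTt×MmbbTt grid (8·8=64): MmBbTT=4 MmBbTt=8 MmBbtt=4 MmbbTT=4 MmbbTt=8 Mmbbtt=4 mmBbTT=4 mmBbTt=8 mmBbtt=4 mmbbTT=4 mmbbTt=8 mmbbtt=4
MmbbTT hits 4/64; gcd=4; 4÷4/64÷4 = 1/16

P(MmbbTT) = 1/16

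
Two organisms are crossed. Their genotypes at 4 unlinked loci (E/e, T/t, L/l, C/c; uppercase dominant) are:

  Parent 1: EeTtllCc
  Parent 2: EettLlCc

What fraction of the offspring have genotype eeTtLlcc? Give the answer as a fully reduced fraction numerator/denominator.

EeTtllCc gametes: ETlC×2, ETlc×2, EtlC×2, Etlc×2, eTlC×2, eTlc×2, etlC×2, etlc×2
EettLlCc gametes: EtLC×2, EtLc×2, EtlC×2, Etlc×2, etLC×2, etLc×2, etlC×2, etlc×2
EeTtllCc×EettLlCc grid (16·16=256): EETtLlCC=4 EETtLlCc=8 EETtLlcc=4 EETtllCC=4 EETtllCc=8 EETtllcc=4 EEttLlCC=4 EEttLlCc=8 EEttLlcc=4 EEttllCC=4 EEttllCc=8 EEttllcc=4 EeTtLlCC=8 EeTtLlCc=16 EeTtLlcc=8 EeTtllCC=8 EeTtllCc=16 EeTtllcc=8 EettLlCC=8 EettLlCc=16 EettLlcc=8 EettllCC=8 EettllCc=16 Eettllcc=8 eeTtLlCC=4 eeTtLlCc=8 eeTtLlcc=4 eeTtllCC=4 eeTtllCc=8 eeTtllcc=4 eettLlCC=4 eettLlCc=8 eettLlcc=4 eettllCC=4 eettllCc=8 eettllcc=4
eeTtLlcc hits 4/256; gcd=4; 4÷4/256÷4 = 1/64

P(eeTtLlcc) = 1/64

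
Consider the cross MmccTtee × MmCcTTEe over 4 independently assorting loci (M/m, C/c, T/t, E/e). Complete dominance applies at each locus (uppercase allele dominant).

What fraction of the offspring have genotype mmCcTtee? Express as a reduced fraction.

MmccTtee gametes: McTe×4, Mcte×4, mcTe×4, mcte×4
MmCcTTEe gametes: MCTE×2, MCTe×2, McTE×2, McTe×2, mCTE×2, mCTe×2, mcTE×2, mcTe×2
MmccTtee×MmCcTTEe grid (16·16=256): MMCcTTEe=8 MMCcTTee=8 MMCcTtEe=8 MMCcTtee=8 MMccTTEe=8 MMccTTee=8 MMccTtEe=8 MMccTtee=8 MmCcTTEe=16 MmCcTTee=16 MmCcTtEe=16 MmCcTtee=16 MmccTTEe=16 MmccTTee=16 MmccTtEe=16 MmccTtee=16 mmCcTTEe=8 mmCcTTee=8 mmCcTtEe=8 mmCcTtee=8 mmccTTEe=8 mmccTTee=8 mmccTtEe=8 mmccTtee=8
mmCcTtee hits 8/256; gcd=8; 8÷8/256÷8 = 1/32

P(mmCcTtee) = 1/32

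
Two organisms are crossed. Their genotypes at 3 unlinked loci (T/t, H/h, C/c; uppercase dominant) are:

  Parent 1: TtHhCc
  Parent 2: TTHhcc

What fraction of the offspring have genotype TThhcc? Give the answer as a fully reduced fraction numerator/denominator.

P(TThhcc) = 1/16

TtHhCc gametes: THC×1, THc×1, ThC×1, Thc×1, tHC×1, tHc×1, thC×1, thc×1
TTHhcc gametes: THc×4, Thc×4
TtHhCc×TTHhcc grid (8·8=64): TTHHCc=4 TTHHcc=4 TTHhCc=8 TTHhcc=8 TThhCc=4 TThhcc=4 TtHHCc=4 TtHHcc=4 TtHhCc=8 TtHhcc=8 TthhCc=4 Tthhcc=4
TThhcc hits 4/64; gcd=4; 4÷4/64÷4 = 1/16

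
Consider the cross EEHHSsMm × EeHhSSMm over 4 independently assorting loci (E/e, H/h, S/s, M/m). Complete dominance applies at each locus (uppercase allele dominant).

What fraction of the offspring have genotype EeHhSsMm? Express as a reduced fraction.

P(EeHhSsMm) = 1/16

EEHHSsMm gametes: EHSM×4, EHSm×4, EHsM×4, EHsm×4
EeHhSSMm gametes: EHSM×2, EHSm×2, EhSM×2, EhSm×2, eHSM×2, eHSm×2, ehSM×2, ehSm×2
EEHHSsMm×EeHhSSMm grid (16·16=256): EEHHSSMM=8 EEHHSSMm=16 EEHHSSmm=8 EEHHSsMM=8 EEHHSsMm=16 EEHHSsmm=8 EEHhSSMM=8 EEHhSSMm=16 EEHhSSmm=8 EEHhSsMM=8 EEHhSsMm=16 EEHhSsmm=8 EeHHSSMM=8 EeHHSSMm=16 EeHHSSmm=8 EeHHSsMM=8 EeHHSsMm=16 EeHHSsmm=8 EeHhSSMM=8 EeHhSSMm=16 EeHhSSmm=8 EeHhSsMM=8 EeHhSsMm=16 EeHhSsmm=8
EeHhSsMm hits 16/256; gcd=16; 16÷16/256÷16 = 1/16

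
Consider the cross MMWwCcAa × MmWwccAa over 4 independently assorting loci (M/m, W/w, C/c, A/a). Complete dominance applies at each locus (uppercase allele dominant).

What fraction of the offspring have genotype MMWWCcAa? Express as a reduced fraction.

MMWwCcAa gametes: MWCA×2, MWCa×2, MWcA×2, MWca×2, MwCA×2, MwCa×2, MwcA×2, Mwca×2
MmWwccAa gametes: MWcA×2, MWca×2, MwcA×2, Mwca×2, mWcA×2, mWca×2, mwcA×2, mwca×2
MMWwCcAa×MmWwccAa grid (16·16=256): MMWWCcAA=4 MMWWCcAa=8 MMWWCcaa=4 MMWWccAA=4 MMWWccAa=8 MMWWccaa=4 MMWwCcAA=8 MMWwCcAa=16 MMWwCcaa=8 MMWwccAA=8 MMWwccAa=16 MMWwccaa=8 MMwwCcAA=4 MMwwCcAa=8 MMwwCcaa=4 MMwwccAA=4 MMwwccAa=8 MMwwccaa=4 MmWWCcAA=4 MmWWCcAa=8 MmWWCcaa=4 MmWWccAA=4 MmWWccAa=8 MmWWccaa=4 MmWwCcAA=8 MmWwCcAa=16 MmWwCcaa=8 MmWwccAA=8 MmWwccAa=16 MmWwccaa=8 MmwwCcAA=4 MmwwCcAa=8 MmwwCcaa=4 MmwwccAA=4 MmwwccAa=8 Mmwwccaa=4
MMWWCcAa hits 8/256; gcd=8; 8÷8/256÷8 = 1/32

P(MMWWCcAa) = 1/32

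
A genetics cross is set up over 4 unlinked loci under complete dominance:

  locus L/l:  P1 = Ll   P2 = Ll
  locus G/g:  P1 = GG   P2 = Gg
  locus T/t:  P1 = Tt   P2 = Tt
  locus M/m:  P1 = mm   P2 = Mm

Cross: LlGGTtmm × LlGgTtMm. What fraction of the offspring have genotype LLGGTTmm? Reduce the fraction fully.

P(LLGGTTmm) = 1/64

LlGGTtmm gametes: LGTm×4, LGtm×4, lGTm×4, lGtm×4
LlGgTtMm gametes: LGTM×1, LGTm×1, LGtM×1, LGtm×1, LgTM×1, LgTm×1, LgtM×1, Lgtm×1, lGTM×1, lGTm×1, lGtM×1, lGtm×1, lgTM×1, lgTm×1, lgtM×1, lgtm×1
LlGGTtmm×LlGgTtMm grid (16·16=256): LLGGTTMm=4 LLGGTTmm=4 LLGGTtMm=8 LLGGTtmm=8 LLGGttMm=4 LLGGttmm=4 LLGgTTMm=4 LLGgTTmm=4 LLGgTtMm=8 LLGgTtmm=8 LLGgttMm=4 LLGgttmm=4 LlGGTTMm=8 LlGGTTmm=8 LlGGTtMm=16 LlGGTtmm=16 LlGGttMm=8 LlGGttmm=8 LlGgTTMm=8 LlGgTTmm=8 LlGgTtMm=16 LlGgTtmm=16 LlGgttMm=8 LlGgttmm=8 llGGTTMm=4 llGGTTmm=4 llGGTtMm=8 llGGTtmm=8 llGGttMm=4 llGGttmm=4 llGgTTMm=4 llGgTTmm=4 llGgTtMm=8 llGgTtmm=8 llGgttMm=4 llGgttmm=4
LLGGTTmm hits 4/256; gcd=4; 4÷4/256÷4 = 1/64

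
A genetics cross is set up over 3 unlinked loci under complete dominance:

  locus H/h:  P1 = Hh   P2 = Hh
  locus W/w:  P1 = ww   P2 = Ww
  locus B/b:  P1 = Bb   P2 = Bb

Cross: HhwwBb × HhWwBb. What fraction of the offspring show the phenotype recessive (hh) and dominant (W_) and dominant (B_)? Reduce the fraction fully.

P(hh W_ B_) = 3/32

HhwwBb gametes: HwB×2, Hwb×2, hwB×2, hwb×2
HhWwBb gametes: HWB×1, HWb×1, HwB×1, Hwb×1, hWB×1, hWb×1, hwB×1, hwb×1
HhwwBb×HhWwBb grid (8·8=64): HHWwBB=2 HHWwBb=4 HHWwbb=2 HHwwBB=2 HHwwBb=4 HHwwbb=2 HhWwBB=4 HhWwBb=8 HhWwbb=4 HhwwBB=4 HhwwBb=8 Hhwwbb=4 hhWwBB=2 hhWwBb=4 hhWwbb=2 hhwwBB=2 hhwwBb=4 hhwwbb=2
hh W_ B_ hits 6/64; gcd=2; 6÷2/64÷2 = 3/32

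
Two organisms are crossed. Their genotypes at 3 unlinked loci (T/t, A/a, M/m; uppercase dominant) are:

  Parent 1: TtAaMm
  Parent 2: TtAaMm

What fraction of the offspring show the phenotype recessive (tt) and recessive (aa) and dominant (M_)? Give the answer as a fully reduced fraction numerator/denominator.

P(tt aa M_) = 3/64

TtAaMm gametes: TAM×1, TAm×1, TaM×1, Tam×1, tAM×1, tAm×1, taM×1, tam×1
TtAaMm gametes: TAM×1, TAm×1, TaM×1, Tam×1, tAM×1, tAm×1, taM×1, tam×1
TtAaMm×TtAaMm grid (8·8=64): TTAAMM=1 TTAAMm=2 TTAAmm=1 TTAaMM=2 TTAaMm=4 TTAamm=2 TTaaMM=1 TTaaMm=2 TTaamm=1 TtAAMM=2 TtAAMm=4 TtAAmm=2 TtAaMM=4 TtAaMm=8 TtAamm=4 TtaaMM=2 TtaaMm=4 Ttaamm=2 ttAAMM=1 ttAAMm=2 ttAAmm=1 ttAaMM=2 ttAaMm=4 ttAamm=2 ttaaMM=1 ttaaMm=2 ttaamm=1
tt aa M_ hits 3/64; gcd=1; 3÷1/64÷1 = 3/64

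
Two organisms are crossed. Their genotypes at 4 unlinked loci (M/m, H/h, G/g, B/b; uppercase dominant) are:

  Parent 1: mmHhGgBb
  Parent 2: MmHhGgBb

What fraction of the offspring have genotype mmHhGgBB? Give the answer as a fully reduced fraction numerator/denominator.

mmHhGgBb gametes: mHGB×2, mHGb×2, mHgB×2, mHgb×2, mhGB×2, mhGb×2, mhgB×2, mhgb×2
MmHhGgBb gametes: MHGB×1, MHGb×1, MHgB×1, MHgb×1, MhGB×1, MhGb×1, MhgB×1, Mhgb×1, mHGB×1, mHGb×1, mHgB×1, mHgb×1, mhGB×1, mhGb×1, mhgB×1, mhgb×1
mmHhGgBb×MmHhGgBb grid (16·16=256): MmHHGGBB=2 MmHHGGBb=4 MmHHGGbb=2 MmHHGgBB=4 MmHHGgBb=8 MmHHGgbb=4 MmHHggBB=2 MmHHggBb=4 MmHHggbb=2 MmHhGGBB=4 MmHhGGBb=8 MmHhGGbb=4 MmHhGgBB=8 MmHhGgBb=16 MmHhGgbb=8 MmHhggBB=4 MmHhggBb=8 MmHhggbb=4 MmhhGGBB=2 MmhhGGBb=4 MmhhGGbb=2 MmhhGgBB=4 MmhhGgBb=8 MmhhGgbb=4 MmhhggBB=2 MmhhggBb=4 Mmhhggbb=2 mmHHGGBB=2 mmHHGGBb=4 mmHHGGbb=2 mmHHGgBB=4 mmHHGgBb=8 mmHHGgbb=4 mmHHggBB=2 mmHHggBb=4 mmHHggbb=2 mmHhGGBB=4 mmHhGGBb=8 mmHhGGbb=4 mmHhGgBB=8 mmHhGgBb=16 mmHhGgbb=8 mmHhggBB=4 mmHhggBb=8 mmHhggbb=4 mmhhGGBB=2 mmhhGGBb=4 mmhhGGbb=2 mmhhGgBB=4 mmhhGgBb=8 mmhhGgbb=4 mmhhggBB=2 mmhhggBb=4 mmhhggbb=2
mmHhGgBB hits 8/256; gcd=8; 8÷8/256÷8 = 1/32

P(mmHhGgBB) = 1/32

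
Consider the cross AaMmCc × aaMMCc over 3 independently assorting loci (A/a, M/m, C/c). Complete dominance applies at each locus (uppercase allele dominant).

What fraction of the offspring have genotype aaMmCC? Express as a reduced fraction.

P(aaMmCC) = 1/16

AaMmCc gametes: AMC×1, AMc×1, AmC×1, Amc×1, aMC×1, aMc×1, amC×1, amc×1
aaMMCc gametes: aMC×4, aMc×4
AaMmCc×aaMMCc grid (8·8=64): AaMMCC=4 AaMMCc=8 AaMMcc=4 AaMmCC=4 AaMmCc=8 AaMmcc=4 aaMMCC=4 aaMMCc=8 aaMMcc=4 aaMmCC=4 aaMmCc=8 aaMmcc=4
aaMmCC hits 4/64; gcd=4; 4÷4/64÷4 = 1/16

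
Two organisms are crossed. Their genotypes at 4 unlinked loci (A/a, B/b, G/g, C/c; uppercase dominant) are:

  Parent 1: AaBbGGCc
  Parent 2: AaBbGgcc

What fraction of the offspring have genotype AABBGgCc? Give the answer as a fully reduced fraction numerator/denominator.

AaBbGGCc gametes: ABGC×2, ABGc×2, AbGC×2, AbGc×2, aBGC×2, aBGc×2, abGC×2, abGc×2
AaBbGgcc gametes: ABGc×2, ABgc×2, AbGc×2, Abgc×2, aBGc×2, aBgc×2, abGc×2, abgc×2
AaBbGGCc×AaBbGgcc grid (16·16=256): AABBGGCc=4 AABBGGcc=4 AABBGgCc=4 AABBGgcc=4 AABbGGCc=8 AABbGGcc=8 AABbGgCc=8 AABbGgcc=8 AAbbGGCc=4 AAbbGGcc=4 AAbbGgCc=4 AAbbGgcc=4 AaBBGGCc=8 AaBBGGcc=8 AaBBGgCc=8 AaBBGgcc=8 AaBbGGCc=16 AaBbGGcc=16 AaBbGgCc=16 AaBbGgcc=16 AabbGGCc=8 AabbGGcc=8 AabbGgCc=8 AabbGgcc=8 aaBBGGCc=4 aaBBGGcc=4 aaBBGgCc=4 aaBBGgcc=4 aaBbGGCc=8 aaBbGGcc=8 aaBbGgCc=8 aaBbGgcc=8 aabbGGCc=4 aabbGGcc=4 aabbGgCc=4 aabbGgcc=4
AABBGgCc hits 4/256; gcd=4; 4÷4/256÷4 = 1/64

P(AABBGgCc) = 1/64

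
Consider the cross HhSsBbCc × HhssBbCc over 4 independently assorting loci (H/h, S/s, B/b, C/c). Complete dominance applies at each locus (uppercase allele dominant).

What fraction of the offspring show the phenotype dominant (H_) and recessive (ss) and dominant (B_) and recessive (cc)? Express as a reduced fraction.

P(H_ ss B_ cc) = 9/128

HhSsBbCc gametes: HSBC×1, HSBc×1, HSbC×1, HSbc×1, HsBC×1, HsBc×1, HsbC×1, Hsbc×1, hSBC×1, hSBc×1, hSbC×1, hSbc×1, hsBC×1, hsBc×1, hsbC×1, hsbc×1
HhssBbCc gametes: HsBC×2, HsBc×2, HsbC×2, Hsbc×2, hsBC×2, hsBc×2, hsbC×2, hsbc×2
HhSsBbCc×HhssBbCc grid (16·16=256): HHSsBBCC=2 HHSsBBCc=4 HHSsBBcc=2 HHSsBbCC=4 HHSsBbCc=8 HHSsBbcc=4 HHSsbbCC=2 HHSsbbCc=4 HHSsbbcc=2 HHssBBCC=2 HHssBBCc=4 HHssBBcc=2 HHssBbCC=4 HHssBbCc=8 HHssBbcc=4 HHssbbCC=2 HHssbbCc=4 HHssbbcc=2 HhSsBBCC=4 HhSsBBCc=8 HhSsBBcc=4 HhSsBbCC=8 HhSsBbCc=16 HhSsBbcc=8 HhSsbbCC=4 HhSsbbCc=8 HhSsbbcc=4 HhssBBCC=4 HhssBBCc=8 HhssBBcc=4 HhssBbCC=8 HhssBbCc=16 HhssBbcc=8 HhssbbCC=4 HhssbbCc=8 Hhssbbcc=4 hhSsBBCC=2 hhSsBBCc=4 hhSsBBcc=2 hhSsBbCC=4 hhSsBbCc=8 hhSsBbcc=4 hhSsbbCC=2 hhSsbbCc=4 hhSsbbcc=2 hhssBBCC=2 hhssBBCc=4 hhssBBcc=2 hhssBbCC=4 hhssBbCc=8 hhssBbcc=4 hhssbbCC=2 hhssbbCc=4 hhssbbcc=2
H_ ss B_ cc hits 18/256; gcd=2; 18÷2/256÷2 = 9/128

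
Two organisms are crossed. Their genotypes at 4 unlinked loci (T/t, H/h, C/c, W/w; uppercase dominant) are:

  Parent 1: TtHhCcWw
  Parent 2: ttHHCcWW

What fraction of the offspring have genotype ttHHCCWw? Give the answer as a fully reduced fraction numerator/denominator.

P(ttHHCCWw) = 1/32

TtHhCcWw gametes: THCW×1, THCw×1, THcW×1, THcw×1, ThCW×1, ThCw×1, ThcW×1, Thcw×1, tHCW×1, tHCw×1, tHcW×1, tHcw×1, thCW×1, thCw×1, thcW×1, thcw×1
ttHHCcWW gametes: tHCW×8, tHcW×8
TtHhCcWw×ttHHCcWW grid (16·16=256): TtHHCCWW=8 TtHHCCWw=8 TtHHCcWW=16 TtHHCcWw=16 TtHHccWW=8 TtHHccWw=8 TtHhCCWW=8 TtHhCCWw=8 TtHhCcWW=16 TtHhCcWw=16 TtHhccWW=8 TtHhccWw=8 ttHHCCWW=8 ttHHCCWw=8 ttHHCcWW=16 ttHHCcWw=16 ttHHccWW=8 ttHHccWw=8 ttHhCCWW=8 ttHhCCWw=8 ttHhCcWW=16 ttHhCcWw=16 ttHhccWW=8 ttHhccWw=8
ttHHCCWw hits 8/256; gcd=8; 8÷8/256÷8 = 1/32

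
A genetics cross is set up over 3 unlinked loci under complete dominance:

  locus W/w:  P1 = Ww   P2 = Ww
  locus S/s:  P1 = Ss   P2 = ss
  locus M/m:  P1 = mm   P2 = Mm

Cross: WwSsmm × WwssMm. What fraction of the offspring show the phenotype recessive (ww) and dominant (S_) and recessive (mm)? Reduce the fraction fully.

P(ww S_ mm) = 1/16

WwSsmm gametes: WSm×2, Wsm×2, wSm×2, wsm×2
WwssMm gametes: WsM×2, Wsm×2, wsM×2, wsm×2
WwSsmm×WwssMm grid (8·8=64): WWSsMm=4 WWSsmm=4 WWssMm=4 WWssmm=4 WwSsMm=8 WwSsmm=8 WwssMm=8 Wwssmm=8 wwSsMm=4 wwSsmm=4 wwssMm=4 wwssmm=4
ww S_ mm hits 4/64; gcd=4; 4÷4/64÷4 = 1/16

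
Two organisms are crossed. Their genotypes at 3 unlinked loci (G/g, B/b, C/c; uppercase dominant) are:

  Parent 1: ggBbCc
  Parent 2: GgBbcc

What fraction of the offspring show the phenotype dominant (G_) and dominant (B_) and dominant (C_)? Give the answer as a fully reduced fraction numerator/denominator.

ggBbCc gametes: gBC×2, gBc×2, gbC×2, gbc×2
GgBbcc gametes: GBc×2, Gbc×2, gBc×2, gbc×2
ggBbCc×GgBbcc grid (8·8=64): GgBBCc=4 GgBBcc=4 GgBbCc=8 GgBbcc=8 GgbbCc=4 Ggbbcc=4 ggBBCc=4 ggBBcc=4 ggBbCc=8 ggBbcc=8 ggbbCc=4 ggbbcc=4
G_ B_ C_ hits 12/64; gcd=4; 12÷4/64÷4 = 3/16

P(G_ B_ C_) = 3/16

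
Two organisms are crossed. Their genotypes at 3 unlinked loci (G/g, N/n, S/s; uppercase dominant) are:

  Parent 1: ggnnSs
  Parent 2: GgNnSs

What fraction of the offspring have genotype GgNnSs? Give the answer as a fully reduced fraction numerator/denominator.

P(GgNnSs) = 1/8

ggnnSs gametes: gnS×4, gns×4
GgNnSs gametes: GNS×1, GNs×1, GnS×1, Gns×1, gNS×1, gNs×1, gnS×1, gns×1
ggnnSs×GgNnSs grid (8·8=64): GgNnSS=4 GgNnSs=8 GgNnss=4 GgnnSS=4 GgnnSs=8 Ggnnss=4 ggNnSS=4 ggNnSs=8 ggNnss=4 ggnnSS=4 ggnnSs=8 ggnnss=4
GgNnSs hits 8/64; gcd=8; 8÷8/64÷8 = 1/8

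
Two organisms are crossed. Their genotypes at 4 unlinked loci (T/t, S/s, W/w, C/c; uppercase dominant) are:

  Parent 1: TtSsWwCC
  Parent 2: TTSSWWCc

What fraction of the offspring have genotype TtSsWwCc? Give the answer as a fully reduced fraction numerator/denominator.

TtSsWwCC gametes: TSWC×2, TSwC×2, TsWC×2, TswC×2, tSWC×2, tSwC×2, tsWC×2, tswC×2
TTSSWWCc gametes: TSWC×8, TSWc×8
TtSsWwCC×TTSSWWCc grid (16·16=256): TTSSWWCC=16 TTSSWWCc=16 TTSSWwCC=16 TTSSWwCc=16 TTSsWWCC=16 TTSsWWCc=16 TTSsWwCC=16 TTSsWwCc=16 TtSSWWCC=16 TtSSWWCc=16 TtSSWwCC=16 TtSSWwCc=16 TtSsWWCC=16 TtSsWWCc=16 TtSsWwCC=16 TtSsWwCc=16
TtSsWwCc hits 16/256; gcd=16; 16÷16/256÷16 = 1/16

P(TtSsWwCc) = 1/16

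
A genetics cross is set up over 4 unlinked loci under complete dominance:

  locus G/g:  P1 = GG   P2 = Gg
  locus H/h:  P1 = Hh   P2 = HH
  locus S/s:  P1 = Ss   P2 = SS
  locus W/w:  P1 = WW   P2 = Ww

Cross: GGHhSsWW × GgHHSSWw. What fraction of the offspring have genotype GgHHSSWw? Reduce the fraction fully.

P(GgHHSSWw) = 1/16

GGHhSsWW gametes: GHSW×4, GHsW×4, GhSW×4, GhsW×4
GgHHSSWw gametes: GHSW×4, GHSw×4, gHSW×4, gHSw×4
GGHhSsWW×GgHHSSWw grid (16·16=256): GGHHSSWW=16 GGHHSSWw=16 GGHHSsWW=16 GGHHSsWw=16 GGHhSSWW=16 GGHhSSWw=16 GGHhSsWW=16 GGHhSsWw=16 GgHHSSWW=16 GgHHSSWw=16 GgHHSsWW=16 GgHHSsWw=16 GgHhSSWW=16 GgHhSSWw=16 GgHhSsWW=16 GgHhSsWw=16
GgHHSSWw hits 16/256; gcd=16; 16÷16/256÷16 = 1/16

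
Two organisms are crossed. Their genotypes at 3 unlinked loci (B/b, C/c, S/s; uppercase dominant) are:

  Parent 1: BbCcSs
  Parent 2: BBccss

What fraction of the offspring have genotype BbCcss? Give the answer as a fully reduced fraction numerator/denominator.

P(BbCcss) = 1/8

BbCcSs gametes: BCS×1, BCs×1, BcS×1, Bcs×1, bCS×1, bCs×1, bcS×1, bcs×1
BBccss gametes: Bcs×8
BbCcSs×BBccss grid (8·8=64): BBCcSs=8 BBCcss=8 BBccSs=8 BBccss=8 BbCcSs=8 BbCcss=8 BbccSs=8 Bbccss=8
BbCcss hits 8/64; gcd=8; 8÷8/64÷8 = 1/8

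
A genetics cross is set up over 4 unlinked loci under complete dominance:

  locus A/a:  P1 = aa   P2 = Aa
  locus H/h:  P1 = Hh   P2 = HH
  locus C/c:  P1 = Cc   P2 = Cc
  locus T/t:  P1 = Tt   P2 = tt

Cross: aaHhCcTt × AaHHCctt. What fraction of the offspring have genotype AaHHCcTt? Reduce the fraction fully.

aaHhCcTt gametes: aHCT×2, aHCt×2, aHcT×2, aHct×2, ahCT×2, ahCt×2, ahcT×2, ahct×2
AaHHCctt gametes: AHCt×4, AHct×4, aHCt×4, aHct×4
aaHhCcTt×AaHHCctt grid (16·16=256): AaHHCCTt=8 AaHHCCtt=8 AaHHCcTt=16 AaHHCctt=16 AaHHccTt=8 AaHHcctt=8 AaHhCCTt=8 AaHhCCtt=8 AaHhCcTt=16 AaHhCctt=16 AaHhccTt=8 AaHhcctt=8 aaHHCCTt=8 aaHHCCtt=8 aaHHCcTt=16 aaHHCctt=16 aaHHccTt=8 aaHHcctt=8 aaHhCCTt=8 aaHhCCtt=8 aaHhCcTt=16 aaHhCctt=16 aaHhccTt=8 aaHhcctt=8
AaHHCcTt hits 16/256; gcd=16; 16÷16/256÷16 = 1/16

P(AaHHCcTt) = 1/16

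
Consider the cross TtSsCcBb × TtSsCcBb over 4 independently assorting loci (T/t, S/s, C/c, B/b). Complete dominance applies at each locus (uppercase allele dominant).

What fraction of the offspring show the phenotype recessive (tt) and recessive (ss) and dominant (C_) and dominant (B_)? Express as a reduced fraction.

P(tt ss C_ B_) = 9/256

TtSsCcBb gametes: TSCB×1, TSCb×1, TScB×1, TScb×1, TsCB×1, TsCb×1, TscB×1, Tscb×1, tSCB×1, tSCb×1, tScB×1, tScb×1, tsCB×1, tsCb×1, tscB×1, tscb×1
TtSsCcBb gametes: TSCB×1, TSCb×1, TScB×1, TScb×1, TsCB×1, TsCb×1, TscB×1, Tscb×1, tSCB×1, tSCb×1, tScB×1, tScb×1, tsCB×1, tsCb×1, tscB×1, tscb×1
TtSsCcBb×TtSsCcBb grid (16·16=256): TTSSCCBB=1 TTSSCCBb=2 TTSSCCbb=1 TTSSCcBB=2 TTSSCcBb=4 TTSSCcbb=2 TTSSccBB=1 TTSSccBb=2 TTSSccbb=1 TTSsCCBB=2 TTSsCCBb=4 TTSsCCbb=2 TTSsCcBB=4 TTSsCcBb=8 TTSsCcbb=4 TTSsccBB=2 TTSsccBb=4 TTSsccbb=2 TTssCCBB=1 TTssCCBb=2 TTssCCbb=1 TTssCcBB=2 TTssCcBb=4 TTssCcbb=2 TTssccBB=1 TTssccBb=2 TTssccbb=1 TtSSCCBB=2 TtSSCCBb=4 TtSSCCbb=2 TtSSCcBB=4 TtSSCcBb=8 TtSSCcbb=4 TtSSccBB=2 TtSSccBb=4 TtSSccbb=2 TtSsCCBB=4 TtSsCCBb=8 TtSsCCbb=4 TtSsCcBB=8 TtSsCcBb=16 TtSsCcbb=8 TtSsccBB=4 TtSsccBb=8 TtSsccbb=4 TtssCCBB=2 TtssCCBb=4 TtssCCbb=2 TtssCcBB=4 TtssCcBb=8 TtssCcbb=4 TtssccBB=2 TtssccBb=4 Ttssccbb=2 ttSSCCBB=1 ttSSCCBb=2 ttSSCCbb=1 ttSSCcBB=2 ttSSCcBb=4 ttSSCcbb=2 ttSSccBB=1 ttSSccBb=2 ttSSccbb=1 ttSsCCBB=2 ttSsCCBb=4 ttSsCCbb=2 ttSsCcBB=4 ttSsCcBb=8 ttSsCcbb=4 ttSsccBB=2 ttSsccBb=4 ttSsccbb=2 ttssCCBB=1 ttssCCBb=2 ttssCCbb=1 ttssCcBB=2 ttssCcBb=4 ttssCcbb=2 ttssccBB=1 ttssccBb=2 ttssccbb=1
tt ss C_ B_ hits 9/256; gcd=1; 9÷1/256÷1 = 9/256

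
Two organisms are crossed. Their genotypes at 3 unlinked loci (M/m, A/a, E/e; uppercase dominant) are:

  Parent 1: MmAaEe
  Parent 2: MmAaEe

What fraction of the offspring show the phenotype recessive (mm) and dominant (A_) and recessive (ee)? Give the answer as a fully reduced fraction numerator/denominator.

P(mm A_ ee) = 3/64

MmAaEe gametes: MAE×1, MAe×1, MaE×1, Mae×1, mAE×1, mAe×1, maE×1, mae×1
MmAaEe gametes: MAE×1, MAe×1, MaE×1, Mae×1, mAE×1, mAe×1, maE×1, mae×1
MmAaEe×MmAaEe grid (8·8=64): MMAAEE=1 MMAAEe=2 MMAAee=1 MMAaEE=2 MMAaEe=4 MMAaee=2 MMaaEE=1 MMaaEe=2 MMaaee=1 MmAAEE=2 MmAAEe=4 MmAAee=2 MmAaEE=4 MmAaEe=8 MmAaee=4 MmaaEE=2 MmaaEe=4 Mmaaee=2 mmAAEE=1 mmAAEe=2 mmAAee=1 mmAaEE=2 mmAaEe=4 mmAaee=2 mmaaEE=1 mmaaEe=2 mmaaee=1
mm A_ ee hits 3/64; gcd=1; 3÷1/64÷1 = 3/64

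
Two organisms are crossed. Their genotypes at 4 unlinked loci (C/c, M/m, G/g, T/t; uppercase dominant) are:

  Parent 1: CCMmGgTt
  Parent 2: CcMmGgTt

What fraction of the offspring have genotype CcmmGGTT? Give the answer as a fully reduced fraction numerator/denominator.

CCMmGgTt gametes: CMGT×2, CMGt×2, CMgT×2, CMgt×2, CmGT×2, CmGt×2, CmgT×2, Cmgt×2
CcMmGgTt gametes: CMGT×1, CMGt×1, CMgT×1, CMgt×1, CmGT×1, CmGt×1, CmgT×1, Cmgt×1, cMGT×1, cMGt×1, cMgT×1, cMgt×1, cmGT×1, cmGt×1, cmgT×1, cmgt×1
CCMmGgTt×CcMmGgTt grid (16·16=256): CCMMGGTT=2 CCMMGGTt=4 CCMMGGtt=2 CCMMGgTT=4 CCMMGgTt=8 CCMMGgtt=4 CCMMggTT=2 CCMMggTt=4 CCMMggtt=2 CCMmGGTT=4 CCMmGGTt=8 CCMmGGtt=4 CCMmGgTT=8 CCMmGgTt=16 CCMmGgtt=8 CCMmggTT=4 CCMmggTt=8 CCMmggtt=4 CCmmGGTT=2 CCmmGGTt=4 CCmmGGtt=2 CCmmGgTT=4 CCmmGgTt=8 CCmmGgtt=4 CCmmggTT=2 CCmmggTt=4 CCmmggtt=2 CcMMGGTT=2 CcMMGGTt=4 CcMMGGtt=2 CcMMGgTT=4 CcMMGgTt=8 CcMMGgtt=4 CcMMggTT=2 CcMMggTt=4 CcMMggtt=2 CcMmGGTT=4 CcMmGGTt=8 CcMmGGtt=4 CcMmGgTT=8 CcMmGgTt=16 CcMmGgtt=8 CcMmggTT=4 CcMmggTt=8 CcMmggtt=4 CcmmGGTT=2 CcmmGGTt=4 CcmmGGtt=2 CcmmGgTT=4 CcmmGgTt=8 CcmmGgtt=4 CcmmggTT=2 CcmmggTt=4 Ccmmggtt=2
CcmmGGTT hits 2/256; gcd=2; 2÷2/256÷2 = 1/128

P(CcmmGGTT) = 1/128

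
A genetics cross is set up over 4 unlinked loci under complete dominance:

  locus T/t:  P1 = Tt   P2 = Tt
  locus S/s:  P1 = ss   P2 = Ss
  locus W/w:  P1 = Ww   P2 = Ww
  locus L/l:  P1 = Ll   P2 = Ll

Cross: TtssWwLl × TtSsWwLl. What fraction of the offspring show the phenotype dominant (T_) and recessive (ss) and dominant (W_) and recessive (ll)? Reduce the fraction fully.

P(T_ ss W_ ll) = 9/128

TtssWwLl gametes: TsWL×2, TsWl×2, TswL×2, Tswl×2, tsWL×2, tsWl×2, tswL×2, tswl×2
TtSsWwLl gametes: TSWL×1, TSWl×1, TSwL×1, TSwl×1, TsWL×1, TsWl×1, TswL×1, Tswl×1, tSWL×1, tSWl×1, tSwL×1, tSwl×1, tsWL×1, tsWl×1, tswL×1, tswl×1
TtssWwLl×TtSsWwLl grid (16·16=256): TTSsWWLL=2 TTSsWWLl=4 TTSsWWll=2 TTSsWwLL=4 TTSsWwLl=8 TTSsWwll=4 TTSswwLL=2 TTSswwLl=4 TTSswwll=2 TTssWWLL=2 TTssWWLl=4 TTssWWll=2 TTssWwLL=4 TTssWwLl=8 TTssWwll=4 TTsswwLL=2 TTsswwLl=4 TTsswwll=2 TtSsWWLL=4 TtSsWWLl=8 TtSsWWll=4 TtSsWwLL=8 TtSsWwLl=16 TtSsWwll=8 TtSswwLL=4 TtSswwLl=8 TtSswwll=4 TtssWWLL=4 TtssWWLl=8 TtssWWll=4 TtssWwLL=8 TtssWwLl=16 TtssWwll=8 TtsswwLL=4 TtsswwLl=8 Ttsswwll=4 ttSsWWLL=2 ttSsWWLl=4 ttSsWWll=2 ttSsWwLL=4 ttSsWwLl=8 ttSsWwll=4 ttSswwLL=2 ttSswwLl=4 ttSswwll=2 ttssWWLL=2 ttssWWLl=4 ttssWWll=2 ttssWwLL=4 ttssWwLl=8 ttssWwll=4 ttsswwLL=2 ttsswwLl=4 ttsswwll=2
T_ ss W_ ll hits 18/256; gcd=2; 18÷2/256÷2 = 9/128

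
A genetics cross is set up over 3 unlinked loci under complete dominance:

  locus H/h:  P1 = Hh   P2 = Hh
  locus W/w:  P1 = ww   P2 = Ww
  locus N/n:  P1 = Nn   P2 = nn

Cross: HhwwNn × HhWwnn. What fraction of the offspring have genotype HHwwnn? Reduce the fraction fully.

P(HHwwnn) = 1/16

HhwwNn gametes: HwN×2, Hwn×2, hwN×2, hwn×2
HhWwnn gametes: HWn×2, Hwn×2, hWn×2, hwn×2
HhwwNn×HhWwnn grid (8·8=64): HHWwNn=4 HHWwnn=4 HHwwNn=4 HHwwnn=4 HhWwNn=8 HhWwnn=8 HhwwNn=8 Hhwwnn=8 hhWwNn=4 hhWwnn=4 hhwwNn=4 hhwwnn=4
HHwwnn hits 4/64; gcd=4; 4÷4/64÷4 = 1/16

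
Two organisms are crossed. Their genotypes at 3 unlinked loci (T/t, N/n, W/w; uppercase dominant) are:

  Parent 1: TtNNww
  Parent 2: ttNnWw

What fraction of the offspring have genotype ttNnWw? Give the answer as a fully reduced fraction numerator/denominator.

P(ttNnWw) = 1/8

TtNNww gametes: TNw×4, tNw×4
ttNnWw gametes: tNW×2, tNw×2, tnW×2, tnw×2
TtNNww×ttNnWw grid (8·8=64): TtNNWw=8 TtNNww=8 TtNnWw=8 TtNnww=8 ttNNWw=8 ttNNww=8 ttNnWw=8 ttNnww=8
ttNnWw hits 8/64; gcd=8; 8÷8/64÷8 = 1/8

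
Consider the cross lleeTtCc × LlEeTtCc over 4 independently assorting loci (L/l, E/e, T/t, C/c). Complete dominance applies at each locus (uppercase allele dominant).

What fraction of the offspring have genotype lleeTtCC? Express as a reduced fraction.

P(lleeTtCC) = 1/32

lleeTtCc gametes: leTC×4, leTc×4, letC×4, letc×4
LlEeTtCc gametes: LETC×1, LETc×1, LEtC×1, LEtc×1, LeTC×1, LeTc×1, LetC×1, Letc×1, lETC×1, lETc×1, lEtC×1, lEtc×1, leTC×1, leTc×1, letC×1, letc×1
lleeTtCc×LlEeTtCc grid (16·16=256): LlEeTTCC=4 LlEeTTCc=8 LlEeTTcc=4 LlEeTtCC=8 LlEeTtCc=16 LlEeTtcc=8 LlEettCC=4 LlEettCc=8 LlEettcc=4 LleeTTCC=4 LleeTTCc=8 LleeTTcc=4 LleeTtCC=8 LleeTtCc=16 LleeTtcc=8 LleettCC=4 LleettCc=8 Lleettcc=4 llEeTTCC=4 llEeTTCc=8 llEeTTcc=4 llEeTtCC=8 llEeTtCc=16 llEeTtcc=8 llEettCC=4 llEettCc=8 llEettcc=4 lleeTTCC=4 lleeTTCc=8 lleeTTcc=4 lleeTtCC=8 lleeTtCc=16 lleeTtcc=8 lleettCC=4 lleettCc=8 lleettcc=4
lleeTtCC hits 8/256; gcd=8; 8÷8/256÷8 = 1/32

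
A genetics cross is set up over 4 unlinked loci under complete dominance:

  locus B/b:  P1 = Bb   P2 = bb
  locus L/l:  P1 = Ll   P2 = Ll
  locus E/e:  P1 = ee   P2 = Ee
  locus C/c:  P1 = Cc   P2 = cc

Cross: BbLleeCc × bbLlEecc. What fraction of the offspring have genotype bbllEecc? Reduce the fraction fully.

BbLleeCc gametes: BLeC×2, BLec×2, BleC×2, Blec×2, bLeC×2, bLec×2, bleC×2, blec×2
bbLlEecc gametes: bLEc×4, bLec×4, blEc×4, blec×4
BbLleeCc×bbLlEecc grid (16·16=256): BbLLEeCc=8 BbLLEecc=8 BbLLeeCc=8 BbLLeecc=8 BbLlEeCc=16 BbLlEecc=16 BbLleeCc=16 BbLleecc=16 BbllEeCc=8 BbllEecc=8 BblleeCc=8 Bblleecc=8 bbLLEeCc=8 bbLLEecc=8 bbLLeeCc=8 bbLLeecc=8 bbLlEeCc=16 bbLlEecc=16 bbLleeCc=16 bbLleecc=16 bbllEeCc=8 bbllEecc=8 bblleeCc=8 bblleecc=8
bbllEecc hits 8/256; gcd=8; 8÷8/256÷8 = 1/32

P(bbllEecc) = 1/32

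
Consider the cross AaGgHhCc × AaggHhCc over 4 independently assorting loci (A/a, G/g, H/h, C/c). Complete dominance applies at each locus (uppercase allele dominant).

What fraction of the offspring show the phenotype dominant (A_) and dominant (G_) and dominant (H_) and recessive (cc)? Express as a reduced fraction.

P(A_ G_ H_ cc) = 9/128

AaGgHhCc gametes: AGHC×1, AGHc×1, AGhC×1, AGhc×1, AgHC×1, AgHc×1, AghC×1, Aghc×1, aGHC×1, aGHc×1, aGhC×1, aGhc×1, agHC×1, agHc×1, aghC×1, aghc×1
AaggHhCc gametes: AgHC×2, AgHc×2, AghC×2, Aghc×2, agHC×2, agHc×2, aghC×2, aghc×2
AaGgHhCc×AaggHhCc grid (16·16=256): AAGgHHCC=2 AAGgHHCc=4 AAGgHHcc=2 AAGgHhCC=4 AAGgHhCc=8 AAGgHhcc=4 AAGghhCC=2 AAGghhCc=4 AAGghhcc=2 AAggHHCC=2 AAggHHCc=4 AAggHHcc=2 AAggHhCC=4 AAggHhCc=8 AAggHhcc=4 AAgghhCC=2 AAgghhCc=4 AAgghhcc=2 AaGgHHCC=4 AaGgHHCc=8 AaGgHHcc=4 AaGgHhCC=8 AaGgHhCc=16 AaGgHhcc=8 AaGghhCC=4 AaGghhCc=8 AaGghhcc=4 AaggHHCC=4 AaggHHCc=8 AaggHHcc=4 AaggHhCC=8 AaggHhCc=16 AaggHhcc=8 AagghhCC=4 AagghhCc=8 Aagghhcc=4 aaGgHHCC=2 aaGgHHCc=4 aaGgHHcc=2 aaGgHhCC=4 aaGgHhCc=8 aaGgHhcc=4 aaGghhCC=2 aaGghhCc=4 aaGghhcc=2 aaggHHCC=2 aaggHHCc=4 aaggHHcc=2 aaggHhCC=4 aaggHhCc=8 aaggHhcc=4 aagghhCC=2 aagghhCc=4 aagghhcc=2
A_ G_ H_ cc hits 18/256; gcd=2; 18÷2/256÷2 = 9/128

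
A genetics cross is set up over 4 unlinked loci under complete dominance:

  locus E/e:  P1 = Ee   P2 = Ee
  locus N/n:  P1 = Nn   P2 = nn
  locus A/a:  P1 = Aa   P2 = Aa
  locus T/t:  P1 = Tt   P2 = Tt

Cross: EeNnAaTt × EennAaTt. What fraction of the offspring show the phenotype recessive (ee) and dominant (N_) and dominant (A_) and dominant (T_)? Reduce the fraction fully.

P(ee N_ A_ T_) = 9/128

EeNnAaTt gametes: ENAT×1, ENAt×1, ENaT×1, ENat×1, EnAT×1, EnAt×1, EnaT×1, Enat×1, eNAT×1, eNAt×1, eNaT×1, eNat×1, enAT×1, enAt×1, enaT×1, enat×1
EennAaTt gametes: EnAT×2, EnAt×2, EnaT×2, Enat×2, enAT×2, enAt×2, enaT×2, enat×2
EeNnAaTt×EennAaTt grid (16·16=256): EENnAATT=2 EENnAATt=4 EENnAAtt=2 EENnAaTT=4 EENnAaTt=8 EENnAatt=4 EENnaaTT=2 EENnaaTt=4 EENnaatt=2 EEnnAATT=2 EEnnAATt=4 EEnnAAtt=2 EEnnAaTT=4 EEnnAaTt=8 EEnnAatt=4 EEnnaaTT=2 EEnnaaTt=4 EEnnaatt=2 EeNnAATT=4 EeNnAATt=8 EeNnAAtt=4 EeNnAaTT=8 EeNnAaTt=16 EeNnAatt=8 EeNnaaTT=4 EeNnaaTt=8 EeNnaatt=4 EennAATT=4 EennAATt=8 EennAAtt=4 EennAaTT=8 EennAaTt=16 EennAatt=8 EennaaTT=4 EennaaTt=8 Eennaatt=4 eeNnAATT=2 eeNnAATt=4 eeNnAAtt=2 eeNnAaTT=4 eeNnAaTt=8 eeNnAatt=4 eeNnaaTT=2 eeNnaaTt=4 eeNnaatt=2 eennAATT=2 eennAATt=4 eennAAtt=2 eennAaTT=4 eennAaTt=8 eennAatt=4 eennaaTT=2 eennaaTt=4 eennaatt=2
ee N_ A_ T_ hits 18/256; gcd=2; 18÷2/256÷2 = 9/128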